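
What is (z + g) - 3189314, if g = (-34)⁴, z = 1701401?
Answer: -151577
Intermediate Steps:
g = 1336336
(z + g) - 3189314 = (1701401 + 1336336) - 3189314 = 3037737 - 3189314 = -151577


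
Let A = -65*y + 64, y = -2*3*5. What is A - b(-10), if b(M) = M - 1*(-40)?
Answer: 1984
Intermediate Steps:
b(M) = 40 + M (b(M) = M + 40 = 40 + M)
y = -30 (y = -6*5 = -30)
A = 2014 (A = -65*(-30) + 64 = 1950 + 64 = 2014)
A - b(-10) = 2014 - (40 - 10) = 2014 - 1*30 = 2014 - 30 = 1984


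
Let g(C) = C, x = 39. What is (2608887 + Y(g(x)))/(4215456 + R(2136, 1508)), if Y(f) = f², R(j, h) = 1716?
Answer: 217534/351431 ≈ 0.61899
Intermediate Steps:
(2608887 + Y(g(x)))/(4215456 + R(2136, 1508)) = (2608887 + 39²)/(4215456 + 1716) = (2608887 + 1521)/4217172 = 2610408*(1/4217172) = 217534/351431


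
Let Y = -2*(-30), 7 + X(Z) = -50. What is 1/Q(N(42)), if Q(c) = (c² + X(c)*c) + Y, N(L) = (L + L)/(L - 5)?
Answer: -1369/87960 ≈ -0.015564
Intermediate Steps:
X(Z) = -57 (X(Z) = -7 - 50 = -57)
N(L) = 2*L/(-5 + L) (N(L) = (2*L)/(-5 + L) = 2*L/(-5 + L))
Y = 60
Q(c) = 60 + c² - 57*c (Q(c) = (c² - 57*c) + 60 = 60 + c² - 57*c)
1/Q(N(42)) = 1/(60 + (2*42/(-5 + 42))² - 114*42/(-5 + 42)) = 1/(60 + (2*42/37)² - 114*42/37) = 1/(60 + (2*42*(1/37))² - 114*42/37) = 1/(60 + (84/37)² - 57*84/37) = 1/(60 + 7056/1369 - 4788/37) = 1/(-87960/1369) = -1369/87960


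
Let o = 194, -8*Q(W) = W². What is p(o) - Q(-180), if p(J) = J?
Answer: 4244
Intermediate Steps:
Q(W) = -W²/8
p(o) - Q(-180) = 194 - (-1)*(-180)²/8 = 194 - (-1)*32400/8 = 194 - 1*(-4050) = 194 + 4050 = 4244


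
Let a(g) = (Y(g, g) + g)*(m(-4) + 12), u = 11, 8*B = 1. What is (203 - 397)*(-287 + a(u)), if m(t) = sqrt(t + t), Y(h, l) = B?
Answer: 29779 - 8633*I*sqrt(2)/2 ≈ 29779.0 - 6104.5*I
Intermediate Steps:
B = 1/8 (B = (1/8)*1 = 1/8 ≈ 0.12500)
Y(h, l) = 1/8
m(t) = sqrt(2)*sqrt(t) (m(t) = sqrt(2*t) = sqrt(2)*sqrt(t))
a(g) = (12 + 2*I*sqrt(2))*(1/8 + g) (a(g) = (1/8 + g)*(sqrt(2)*sqrt(-4) + 12) = (1/8 + g)*(sqrt(2)*(2*I) + 12) = (1/8 + g)*(2*I*sqrt(2) + 12) = (1/8 + g)*(12 + 2*I*sqrt(2)) = (12 + 2*I*sqrt(2))*(1/8 + g))
(203 - 397)*(-287 + a(u)) = (203 - 397)*(-287 + (3/2 + 12*11 + I*sqrt(2)/4 + 2*I*11*sqrt(2))) = -194*(-287 + (3/2 + 132 + I*sqrt(2)/4 + 22*I*sqrt(2))) = -194*(-287 + (267/2 + 89*I*sqrt(2)/4)) = -194*(-307/2 + 89*I*sqrt(2)/4) = 29779 - 8633*I*sqrt(2)/2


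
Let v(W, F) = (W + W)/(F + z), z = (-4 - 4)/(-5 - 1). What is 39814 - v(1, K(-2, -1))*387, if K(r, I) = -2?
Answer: 40975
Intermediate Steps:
z = 4/3 (z = -8/(-6) = -8*(-⅙) = 4/3 ≈ 1.3333)
v(W, F) = 2*W/(4/3 + F) (v(W, F) = (W + W)/(F + 4/3) = (2*W)/(4/3 + F) = 2*W/(4/3 + F))
39814 - v(1, K(-2, -1))*387 = 39814 - 6*1/(4 + 3*(-2))*387 = 39814 - 6*1/(4 - 6)*387 = 39814 - 6*1/(-2)*387 = 39814 - 6*1*(-½)*387 = 39814 - (-3)*387 = 39814 - 1*(-1161) = 39814 + 1161 = 40975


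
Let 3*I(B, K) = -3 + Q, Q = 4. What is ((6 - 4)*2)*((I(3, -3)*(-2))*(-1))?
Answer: 8/3 ≈ 2.6667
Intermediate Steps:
I(B, K) = ⅓ (I(B, K) = (-3 + 4)/3 = (⅓)*1 = ⅓)
((6 - 4)*2)*((I(3, -3)*(-2))*(-1)) = ((6 - 4)*2)*(((⅓)*(-2))*(-1)) = (2*2)*(-⅔*(-1)) = 4*(⅔) = 8/3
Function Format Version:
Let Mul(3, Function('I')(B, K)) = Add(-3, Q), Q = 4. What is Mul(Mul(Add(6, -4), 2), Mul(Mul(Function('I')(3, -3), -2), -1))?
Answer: Rational(8, 3) ≈ 2.6667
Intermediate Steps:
Function('I')(B, K) = Rational(1, 3) (Function('I')(B, K) = Mul(Rational(1, 3), Add(-3, 4)) = Mul(Rational(1, 3), 1) = Rational(1, 3))
Mul(Mul(Add(6, -4), 2), Mul(Mul(Function('I')(3, -3), -2), -1)) = Mul(Mul(Add(6, -4), 2), Mul(Mul(Rational(1, 3), -2), -1)) = Mul(Mul(2, 2), Mul(Rational(-2, 3), -1)) = Mul(4, Rational(2, 3)) = Rational(8, 3)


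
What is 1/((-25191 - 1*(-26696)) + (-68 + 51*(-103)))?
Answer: -1/3816 ≈ -0.00026205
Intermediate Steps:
1/((-25191 - 1*(-26696)) + (-68 + 51*(-103))) = 1/((-25191 + 26696) + (-68 - 5253)) = 1/(1505 - 5321) = 1/(-3816) = -1/3816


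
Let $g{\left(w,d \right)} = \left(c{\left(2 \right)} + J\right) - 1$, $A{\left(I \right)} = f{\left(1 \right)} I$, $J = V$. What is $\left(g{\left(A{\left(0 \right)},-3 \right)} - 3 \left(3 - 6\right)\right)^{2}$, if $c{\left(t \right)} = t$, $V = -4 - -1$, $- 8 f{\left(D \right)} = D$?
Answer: $49$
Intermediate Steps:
$f{\left(D \right)} = - \frac{D}{8}$
$V = -3$ ($V = -4 + 1 = -3$)
$J = -3$
$A{\left(I \right)} = - \frac{I}{8}$ ($A{\left(I \right)} = \left(- \frac{1}{8}\right) 1 I = - \frac{I}{8}$)
$g{\left(w,d \right)} = -2$ ($g{\left(w,d \right)} = \left(2 - 3\right) - 1 = -1 - 1 = -2$)
$\left(g{\left(A{\left(0 \right)},-3 \right)} - 3 \left(3 - 6\right)\right)^{2} = \left(-2 - 3 \left(3 - 6\right)\right)^{2} = \left(-2 - -9\right)^{2} = \left(-2 + 9\right)^{2} = 7^{2} = 49$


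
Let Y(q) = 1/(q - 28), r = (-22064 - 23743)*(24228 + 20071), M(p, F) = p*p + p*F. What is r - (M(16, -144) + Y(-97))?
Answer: -253650280624/125 ≈ -2.0292e+9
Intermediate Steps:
M(p, F) = p² + F*p
r = -2029204293 (r = -45807*44299 = -2029204293)
Y(q) = 1/(-28 + q)
r - (M(16, -144) + Y(-97)) = -2029204293 - (16*(-144 + 16) + 1/(-28 - 97)) = -2029204293 - (16*(-128) + 1/(-125)) = -2029204293 - (-2048 - 1/125) = -2029204293 - 1*(-256001/125) = -2029204293 + 256001/125 = -253650280624/125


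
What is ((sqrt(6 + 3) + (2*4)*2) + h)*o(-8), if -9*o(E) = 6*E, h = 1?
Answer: 320/3 ≈ 106.67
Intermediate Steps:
o(E) = -2*E/3
((sqrt(6 + 3) + (2*4)*2) + h)*o(-8) = ((sqrt(6 + 3) + (2*4)*2) + 1)*(-2/3*(-8)) = ((sqrt(9) + 8*2) + 1)*(16/3) = ((3 + 16) + 1)*(16/3) = (19 + 1)*(16/3) = 20*(16/3) = 320/3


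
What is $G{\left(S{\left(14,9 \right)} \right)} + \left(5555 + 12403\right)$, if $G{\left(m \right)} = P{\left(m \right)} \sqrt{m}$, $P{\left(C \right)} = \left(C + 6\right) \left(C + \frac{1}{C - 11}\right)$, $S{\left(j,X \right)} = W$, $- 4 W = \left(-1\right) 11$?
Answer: $17958 + \frac{12145 \sqrt{11}}{1056} \approx 17996.0$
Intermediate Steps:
$W = \frac{11}{4}$ ($W = - \frac{\left(-1\right) 11}{4} = \left(- \frac{1}{4}\right) \left(-11\right) = \frac{11}{4} \approx 2.75$)
$S{\left(j,X \right)} = \frac{11}{4}$
$P{\left(C \right)} = \left(6 + C\right) \left(C + \frac{1}{-11 + C}\right)$
$G{\left(m \right)} = \frac{\sqrt{m} \left(6 + m^{3} - 65 m - 5 m^{2}\right)}{-11 + m}$ ($G{\left(m \right)} = \frac{6 + m^{3} - 65 m - 5 m^{2}}{-11 + m} \sqrt{m} = \frac{\sqrt{m} \left(6 + m^{3} - 65 m - 5 m^{2}\right)}{-11 + m}$)
$G{\left(S{\left(14,9 \right)} \right)} + \left(5555 + 12403\right) = \frac{\sqrt{\frac{11}{4}} \left(6 + \left(\frac{11}{4}\right)^{3} - \frac{715}{4} - 5 \left(\frac{11}{4}\right)^{2}\right)}{-11 + \frac{11}{4}} + \left(5555 + 12403\right) = \frac{\frac{\sqrt{11}}{2} \left(6 + \frac{1331}{64} - \frac{715}{4} - \frac{605}{16}\right)}{- \frac{33}{4}} + 17958 = \frac{\sqrt{11}}{2} \left(- \frac{4}{33}\right) \left(6 + \frac{1331}{64} - \frac{715}{4} - \frac{605}{16}\right) + 17958 = \frac{\sqrt{11}}{2} \left(- \frac{4}{33}\right) \left(- \frac{12145}{64}\right) + 17958 = \frac{12145 \sqrt{11}}{1056} + 17958 = 17958 + \frac{12145 \sqrt{11}}{1056}$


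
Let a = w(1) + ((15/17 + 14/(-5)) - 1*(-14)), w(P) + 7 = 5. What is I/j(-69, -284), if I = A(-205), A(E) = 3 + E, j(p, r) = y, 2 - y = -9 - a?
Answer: -8585/896 ≈ -9.5815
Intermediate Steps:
w(P) = -2 (w(P) = -7 + 5 = -2)
a = 857/85 (a = -2 + ((15/17 + 14/(-5)) - 1*(-14)) = -2 + ((15*(1/17) + 14*(-1/5)) + 14) = -2 + ((15/17 - 14/5) + 14) = -2 + (-163/85 + 14) = -2 + 1027/85 = 857/85 ≈ 10.082)
y = 1792/85 (y = 2 - (-9 - 1*857/85) = 2 - (-9 - 857/85) = 2 - 1*(-1622/85) = 2 + 1622/85 = 1792/85 ≈ 21.082)
j(p, r) = 1792/85
I = -202 (I = 3 - 205 = -202)
I/j(-69, -284) = -202/1792/85 = -202*85/1792 = -8585/896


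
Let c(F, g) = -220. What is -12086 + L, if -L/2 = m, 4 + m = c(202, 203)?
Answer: -11638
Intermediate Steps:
m = -224 (m = -4 - 220 = -224)
L = 448 (L = -2*(-224) = 448)
-12086 + L = -12086 + 448 = -11638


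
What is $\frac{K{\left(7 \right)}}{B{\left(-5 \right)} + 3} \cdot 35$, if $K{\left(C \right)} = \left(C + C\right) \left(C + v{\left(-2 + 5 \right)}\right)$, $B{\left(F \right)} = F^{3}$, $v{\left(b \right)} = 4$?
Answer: $- \frac{2695}{61} \approx -44.18$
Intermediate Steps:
$K{\left(C \right)} = 2 C \left(4 + C\right)$ ($K{\left(C \right)} = \left(C + C\right) \left(C + 4\right) = 2 C \left(4 + C\right)$)
$\frac{K{\left(7 \right)}}{B{\left(-5 \right)} + 3} \cdot 35 = \frac{2 \cdot 7 \left(4 + 7\right)}{\left(-5\right)^{3} + 3} \cdot 35 = \frac{2 \cdot 7 \cdot 11}{-125 + 3} \cdot 35 = \frac{154}{-122} \cdot 35 = 154 \left(- \frac{1}{122}\right) 35 = \left(- \frac{77}{61}\right) 35 = - \frac{2695}{61}$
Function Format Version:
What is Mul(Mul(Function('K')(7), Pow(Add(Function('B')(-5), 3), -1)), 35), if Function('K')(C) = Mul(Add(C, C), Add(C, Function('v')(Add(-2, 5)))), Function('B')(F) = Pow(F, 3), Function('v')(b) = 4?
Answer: Rational(-2695, 61) ≈ -44.180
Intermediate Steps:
Function('K')(C) = Mul(2, C, Add(4, C)) (Function('K')(C) = Mul(Add(C, C), Add(C, 4)) = Mul(Mul(2, C), Add(4, C)) = Mul(2, C, Add(4, C)))
Mul(Mul(Function('K')(7), Pow(Add(Function('B')(-5), 3), -1)), 35) = Mul(Mul(Mul(2, 7, Add(4, 7)), Pow(Add(Pow(-5, 3), 3), -1)), 35) = Mul(Mul(Mul(2, 7, 11), Pow(Add(-125, 3), -1)), 35) = Mul(Mul(154, Pow(-122, -1)), 35) = Mul(Mul(154, Rational(-1, 122)), 35) = Mul(Rational(-77, 61), 35) = Rational(-2695, 61)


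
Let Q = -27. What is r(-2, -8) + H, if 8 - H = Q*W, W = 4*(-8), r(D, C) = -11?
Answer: -867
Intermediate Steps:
W = -32
H = -856 (H = 8 - (-27)*(-32) = 8 - 1*864 = 8 - 864 = -856)
r(-2, -8) + H = -11 - 856 = -867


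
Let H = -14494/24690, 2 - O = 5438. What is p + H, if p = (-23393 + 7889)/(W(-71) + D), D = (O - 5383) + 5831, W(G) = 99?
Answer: 155966297/60354705 ≈ 2.5842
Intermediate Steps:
O = -5436 (O = 2 - 1*5438 = 2 - 5438 = -5436)
D = -4988 (D = (-5436 - 5383) + 5831 = -10819 + 5831 = -4988)
p = 15504/4889 (p = (-23393 + 7889)/(99 - 4988) = -15504/(-4889) = -15504*(-1/4889) = 15504/4889 ≈ 3.1712)
H = -7247/12345 (H = -14494*1/24690 = -7247/12345 ≈ -0.58704)
p + H = 15504/4889 - 7247/12345 = 155966297/60354705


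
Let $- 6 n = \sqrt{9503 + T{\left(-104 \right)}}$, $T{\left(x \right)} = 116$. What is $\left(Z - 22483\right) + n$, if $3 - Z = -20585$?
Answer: $-1895 - \frac{\sqrt{9619}}{6} \approx -1911.3$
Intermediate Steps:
$Z = 20588$ ($Z = 3 - -20585 = 3 + 20585 = 20588$)
$n = - \frac{\sqrt{9619}}{6}$ ($n = - \frac{\sqrt{9503 + 116}}{6} = - \frac{\sqrt{9619}}{6} \approx -16.346$)
$\left(Z - 22483\right) + n = \left(20588 - 22483\right) - \frac{\sqrt{9619}}{6} = -1895 - \frac{\sqrt{9619}}{6}$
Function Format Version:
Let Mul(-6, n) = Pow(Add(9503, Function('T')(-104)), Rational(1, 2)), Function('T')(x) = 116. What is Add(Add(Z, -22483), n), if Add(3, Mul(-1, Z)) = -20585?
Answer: Add(-1895, Mul(Rational(-1, 6), Pow(9619, Rational(1, 2)))) ≈ -1911.3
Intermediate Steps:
Z = 20588 (Z = Add(3, Mul(-1, -20585)) = Add(3, 20585) = 20588)
n = Mul(Rational(-1, 6), Pow(9619, Rational(1, 2))) (n = Mul(Rational(-1, 6), Pow(Add(9503, 116), Rational(1, 2))) = Mul(Rational(-1, 6), Pow(9619, Rational(1, 2))) ≈ -16.346)
Add(Add(Z, -22483), n) = Add(Add(20588, -22483), Mul(Rational(-1, 6), Pow(9619, Rational(1, 2)))) = Add(-1895, Mul(Rational(-1, 6), Pow(9619, Rational(1, 2))))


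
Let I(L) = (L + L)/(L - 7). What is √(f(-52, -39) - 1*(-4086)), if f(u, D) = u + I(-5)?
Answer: √145254/6 ≈ 63.520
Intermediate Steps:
I(L) = 2*L/(-7 + L) (I(L) = (2*L)/(-7 + L) = 2*L/(-7 + L))
f(u, D) = ⅚ + u (f(u, D) = u + 2*(-5)/(-7 - 5) = u + 2*(-5)/(-12) = u + 2*(-5)*(-1/12) = u + ⅚ = ⅚ + u)
√(f(-52, -39) - 1*(-4086)) = √((⅚ - 52) - 1*(-4086)) = √(-307/6 + 4086) = √(24209/6) = √145254/6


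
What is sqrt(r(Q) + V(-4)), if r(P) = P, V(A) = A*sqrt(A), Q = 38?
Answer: sqrt(38 - 8*I) ≈ 6.1981 - 0.64536*I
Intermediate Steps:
V(A) = A**(3/2)
sqrt(r(Q) + V(-4)) = sqrt(38 + (-4)**(3/2)) = sqrt(38 - 8*I)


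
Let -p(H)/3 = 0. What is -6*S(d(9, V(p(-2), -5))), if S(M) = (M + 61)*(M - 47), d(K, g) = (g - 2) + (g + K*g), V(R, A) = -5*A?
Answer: -452904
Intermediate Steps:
p(H) = 0 (p(H) = -3*0 = 0)
d(K, g) = -2 + 2*g + K*g (d(K, g) = (-2 + g) + (g + K*g) = -2 + 2*g + K*g)
S(M) = (-47 + M)*(61 + M) (S(M) = (61 + M)*(-47 + M) = (-47 + M)*(61 + M))
-6*S(d(9, V(p(-2), -5))) = -6*(-2867 + (-2 + 2*(-5*(-5)) + 9*(-5*(-5)))² + 14*(-2 + 2*(-5*(-5)) + 9*(-5*(-5)))) = -6*(-2867 + (-2 + 2*25 + 9*25)² + 14*(-2 + 2*25 + 9*25)) = -6*(-2867 + (-2 + 50 + 225)² + 14*(-2 + 50 + 225)) = -6*(-2867 + 273² + 14*273) = -6*(-2867 + 74529 + 3822) = -6*75484 = -452904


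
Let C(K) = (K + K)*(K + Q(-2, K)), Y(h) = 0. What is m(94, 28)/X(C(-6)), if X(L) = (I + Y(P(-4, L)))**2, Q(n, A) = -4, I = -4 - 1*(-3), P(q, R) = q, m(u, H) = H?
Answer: 28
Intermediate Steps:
I = -1 (I = -4 + 3 = -1)
C(K) = 2*K*(-4 + K) (C(K) = (K + K)*(K - 4) = (2*K)*(-4 + K) = 2*K*(-4 + K))
X(L) = 1 (X(L) = (-1 + 0)**2 = (-1)**2 = 1)
m(94, 28)/X(C(-6)) = 28/1 = 28*1 = 28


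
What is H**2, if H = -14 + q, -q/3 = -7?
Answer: 49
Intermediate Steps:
q = 21 (q = -3*(-7) = 21)
H = 7 (H = -14 + 21 = 7)
H**2 = 7**2 = 49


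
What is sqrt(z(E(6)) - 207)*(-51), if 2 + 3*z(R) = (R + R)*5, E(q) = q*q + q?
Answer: -17*I*sqrt(609) ≈ -419.52*I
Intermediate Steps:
E(q) = q + q**2 (E(q) = q**2 + q = q + q**2)
z(R) = -2/3 + 10*R/3 (z(R) = -2/3 + ((R + R)*5)/3 = -2/3 + ((2*R)*5)/3 = -2/3 + (10*R)/3 = -2/3 + 10*R/3)
sqrt(z(E(6)) - 207)*(-51) = sqrt((-2/3 + 10*(6*(1 + 6))/3) - 207)*(-51) = sqrt((-2/3 + 10*(6*7)/3) - 207)*(-51) = sqrt((-2/3 + (10/3)*42) - 207)*(-51) = sqrt((-2/3 + 140) - 207)*(-51) = sqrt(418/3 - 207)*(-51) = sqrt(-203/3)*(-51) = (I*sqrt(609)/3)*(-51) = -17*I*sqrt(609)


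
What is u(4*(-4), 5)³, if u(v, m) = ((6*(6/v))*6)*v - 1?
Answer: 9938375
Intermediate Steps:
u(v, m) = 215 (u(v, m) = ((36/v)*6)*v - 1 = (216/v)*v - 1 = 216 - 1 = 215)
u(4*(-4), 5)³ = 215³ = 9938375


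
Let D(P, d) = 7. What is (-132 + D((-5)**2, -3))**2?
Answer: 15625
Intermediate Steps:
(-132 + D((-5)**2, -3))**2 = (-132 + 7)**2 = (-125)**2 = 15625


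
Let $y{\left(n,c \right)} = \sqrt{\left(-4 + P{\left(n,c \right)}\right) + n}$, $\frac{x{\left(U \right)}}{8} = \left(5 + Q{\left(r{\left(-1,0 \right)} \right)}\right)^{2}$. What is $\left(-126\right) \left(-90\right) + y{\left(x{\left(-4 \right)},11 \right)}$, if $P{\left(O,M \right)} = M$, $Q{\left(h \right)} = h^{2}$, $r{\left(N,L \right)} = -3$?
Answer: $11340 + 15 \sqrt{7} \approx 11380.0$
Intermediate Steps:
$x{\left(U \right)} = 1568$ ($x{\left(U \right)} = 8 \left(5 + \left(-3\right)^{2}\right)^{2} = 8 \left(5 + 9\right)^{2} = 8 \cdot 14^{2} = 8 \cdot 196 = 1568$)
$y{\left(n,c \right)} = \sqrt{-4 + c + n}$ ($y{\left(n,c \right)} = \sqrt{\left(-4 + c\right) + n} = \sqrt{-4 + c + n}$)
$\left(-126\right) \left(-90\right) + y{\left(x{\left(-4 \right)},11 \right)} = \left(-126\right) \left(-90\right) + \sqrt{-4 + 11 + 1568} = 11340 + \sqrt{1575} = 11340 + 15 \sqrt{7}$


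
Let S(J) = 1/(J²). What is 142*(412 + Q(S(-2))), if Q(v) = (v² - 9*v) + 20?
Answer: 488267/8 ≈ 61033.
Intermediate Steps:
S(J) = J⁻²
Q(v) = 20 + v² - 9*v
142*(412 + Q(S(-2))) = 142*(412 + (20 + ((-2)⁻²)² - 9/(-2)²)) = 142*(412 + (20 + (¼)² - 9*¼)) = 142*(412 + (20 + 1/16 - 9/4)) = 142*(412 + 285/16) = 142*(6877/16) = 488267/8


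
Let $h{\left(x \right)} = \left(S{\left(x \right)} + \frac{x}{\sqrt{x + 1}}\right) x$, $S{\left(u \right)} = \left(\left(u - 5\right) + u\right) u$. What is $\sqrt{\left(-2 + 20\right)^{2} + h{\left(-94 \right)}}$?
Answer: $\frac{2 \sqrt{-3686688144 - 205437 i \sqrt{93}}}{93} \approx 0.35085 - 1305.8 i$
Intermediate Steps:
$S{\left(u \right)} = u \left(-5 + 2 u\right)$ ($S{\left(u \right)} = \left(\left(-5 + u\right) + u\right) u = \left(-5 + 2 u\right) u = u \left(-5 + 2 u\right)$)
$h{\left(x \right)} = x \left(\frac{x}{\sqrt{1 + x}} + x \left(-5 + 2 x\right)\right)$ ($h{\left(x \right)} = \left(x \left(-5 + 2 x\right) + \frac{x}{\sqrt{x + 1}}\right) x = \left(x \left(-5 + 2 x\right) + \frac{x}{\sqrt{1 + x}}\right) x = \left(\frac{x}{\sqrt{1 + x}} + x \left(-5 + 2 x\right)\right) x = x \left(\frac{x}{\sqrt{1 + x}} + x \left(-5 + 2 x\right)\right)$)
$\sqrt{\left(-2 + 20\right)^{2} + h{\left(-94 \right)}} = \sqrt{\left(-2 + 20\right)^{2} + \left(- 5 \left(-94\right)^{2} + 2 \left(-94\right)^{3} + \frac{\left(-94\right)^{2}}{\sqrt{1 - 94}}\right)} = \sqrt{18^{2} + \left(\left(-5\right) 8836 + 2 \left(-830584\right) + \frac{8836}{i \sqrt{93}}\right)} = \sqrt{324 - \left(1705348 - - \frac{8836 i \sqrt{93}}{93}\right)} = \sqrt{324 - \left(1705348 + \frac{8836 i \sqrt{93}}{93}\right)} = \sqrt{-1705024 - \frac{8836 i \sqrt{93}}{93}}$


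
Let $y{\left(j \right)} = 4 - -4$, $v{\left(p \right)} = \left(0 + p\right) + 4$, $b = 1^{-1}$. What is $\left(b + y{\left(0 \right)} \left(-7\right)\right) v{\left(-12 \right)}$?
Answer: $440$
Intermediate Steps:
$b = 1$
$v{\left(p \right)} = 4 + p$ ($v{\left(p \right)} = p + 4 = 4 + p$)
$y{\left(j \right)} = 8$ ($y{\left(j \right)} = 4 + 4 = 8$)
$\left(b + y{\left(0 \right)} \left(-7\right)\right) v{\left(-12 \right)} = \left(1 + 8 \left(-7\right)\right) \left(4 - 12\right) = \left(1 - 56\right) \left(-8\right) = \left(-55\right) \left(-8\right) = 440$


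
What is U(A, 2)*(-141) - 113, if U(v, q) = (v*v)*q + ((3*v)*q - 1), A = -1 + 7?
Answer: -15200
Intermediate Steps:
A = 6
U(v, q) = -1 + q*v**2 + 3*q*v (U(v, q) = v**2*q + (3*q*v - 1) = q*v**2 + (-1 + 3*q*v) = -1 + q*v**2 + 3*q*v)
U(A, 2)*(-141) - 113 = (-1 + 2*6**2 + 3*2*6)*(-141) - 113 = (-1 + 2*36 + 36)*(-141) - 113 = (-1 + 72 + 36)*(-141) - 113 = 107*(-141) - 113 = -15087 - 113 = -15200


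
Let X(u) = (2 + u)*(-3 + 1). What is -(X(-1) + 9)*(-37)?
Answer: 259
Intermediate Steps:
X(u) = -4 - 2*u (X(u) = (2 + u)*(-2) = -4 - 2*u)
-(X(-1) + 9)*(-37) = -((-4 - 2*(-1)) + 9)*(-37) = -((-4 + 2) + 9)*(-37) = -(-2 + 9)*(-37) = -7*(-37) = -1*(-259) = 259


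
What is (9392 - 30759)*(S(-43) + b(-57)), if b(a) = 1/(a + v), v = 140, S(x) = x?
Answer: 76237456/83 ≈ 9.1852e+5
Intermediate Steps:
b(a) = 1/(140 + a) (b(a) = 1/(a + 140) = 1/(140 + a))
(9392 - 30759)*(S(-43) + b(-57)) = (9392 - 30759)*(-43 + 1/(140 - 57)) = -21367*(-43 + 1/83) = -21367*(-3568/83) = 76237456/83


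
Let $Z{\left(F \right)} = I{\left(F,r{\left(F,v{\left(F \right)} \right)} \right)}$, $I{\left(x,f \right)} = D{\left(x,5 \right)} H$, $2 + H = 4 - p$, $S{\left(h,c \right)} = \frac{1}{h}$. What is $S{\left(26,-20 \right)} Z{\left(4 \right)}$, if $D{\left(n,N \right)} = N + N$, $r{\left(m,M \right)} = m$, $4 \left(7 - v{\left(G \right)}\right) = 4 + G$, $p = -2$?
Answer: $\frac{20}{13} \approx 1.5385$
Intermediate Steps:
$v{\left(G \right)} = 6 - \frac{G}{4}$ ($v{\left(G \right)} = 7 - \frac{4 + G}{4} = 7 - \left(1 + \frac{G}{4}\right) = 6 - \frac{G}{4}$)
$D{\left(n,N \right)} = 2 N$
$H = 4$ ($H = -2 + \left(4 - -2\right) = -2 + \left(4 + 2\right) = -2 + 6 = 4$)
$I{\left(x,f \right)} = 40$ ($I{\left(x,f \right)} = 2 \cdot 5 \cdot 4 = 10 \cdot 4 = 40$)
$Z{\left(F \right)} = 40$
$S{\left(26,-20 \right)} Z{\left(4 \right)} = \frac{1}{26} \cdot 40 = \frac{20}{13}$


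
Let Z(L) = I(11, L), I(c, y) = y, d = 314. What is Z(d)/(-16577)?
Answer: -314/16577 ≈ -0.018942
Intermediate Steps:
Z(L) = L
Z(d)/(-16577) = 314/(-16577) = 314*(-1/16577) = -314/16577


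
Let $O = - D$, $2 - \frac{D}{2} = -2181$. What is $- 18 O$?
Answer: $78588$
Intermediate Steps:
$D = 4366$ ($D = 4 - -4362 = 4 + 4362 = 4366$)
$O = -4366$ ($O = \left(-1\right) 4366 = -4366$)
$- 18 O = \left(-18\right) \left(-4366\right) = 78588$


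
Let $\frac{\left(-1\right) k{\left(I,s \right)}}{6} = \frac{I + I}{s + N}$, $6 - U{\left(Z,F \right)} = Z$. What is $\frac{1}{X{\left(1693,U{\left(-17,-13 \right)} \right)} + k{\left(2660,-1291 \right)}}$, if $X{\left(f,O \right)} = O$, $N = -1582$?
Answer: $\frac{2873}{97999} \approx 0.029317$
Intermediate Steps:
$U{\left(Z,F \right)} = 6 - Z$
$k{\left(I,s \right)} = - \frac{12 I}{-1582 + s}$ ($k{\left(I,s \right)} = - 6 \frac{I + I}{s - 1582} = - 6 \frac{2 I}{-1582 + s} = - \frac{12 I}{-1582 + s}$)
$\frac{1}{X{\left(1693,U{\left(-17,-13 \right)} \right)} + k{\left(2660,-1291 \right)}} = \frac{1}{\left(6 - -17\right) - \frac{31920}{-1582 - 1291}} = \frac{1}{\left(6 + 17\right) - \frac{31920}{-2873}} = \frac{1}{23 - 31920 \left(- \frac{1}{2873}\right)} = \frac{1}{23 + \frac{31920}{2873}} = \frac{1}{\frac{97999}{2873}} = \frac{2873}{97999}$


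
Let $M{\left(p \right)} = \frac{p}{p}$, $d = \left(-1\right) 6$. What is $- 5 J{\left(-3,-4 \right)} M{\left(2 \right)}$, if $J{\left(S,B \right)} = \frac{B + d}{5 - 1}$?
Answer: $\frac{25}{2} \approx 12.5$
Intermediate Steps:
$d = -6$
$M{\left(p \right)} = 1$
$J{\left(S,B \right)} = - \frac{3}{2} + \frac{B}{4}$ ($J{\left(S,B \right)} = \frac{B - 6}{5 - 1} = \frac{-6 + B}{4} = \left(-6 + B\right) \frac{1}{4} = - \frac{3}{2} + \frac{B}{4}$)
$- 5 J{\left(-3,-4 \right)} M{\left(2 \right)} = - 5 \left(- \frac{3}{2} + \frac{1}{4} \left(-4\right)\right) 1 = - 5 \left(- \frac{3}{2} - 1\right) 1 = \left(-5\right) \left(- \frac{5}{2}\right) 1 = \frac{25}{2} \cdot 1 = \frac{25}{2}$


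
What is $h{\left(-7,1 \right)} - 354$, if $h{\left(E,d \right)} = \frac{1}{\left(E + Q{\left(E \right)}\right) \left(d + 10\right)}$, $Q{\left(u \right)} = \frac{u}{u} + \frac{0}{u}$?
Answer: $- \frac{23365}{66} \approx -354.02$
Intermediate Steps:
$Q{\left(u \right)} = 1$ ($Q{\left(u \right)} = 1 + 0 = 1$)
$h{\left(E,d \right)} = \frac{1}{\left(1 + E\right) \left(10 + d\right)}$ ($h{\left(E,d \right)} = \frac{1}{\left(E + 1\right) \left(d + 10\right)} = \frac{1}{\left(1 + E\right) \left(10 + d\right)}$)
$h{\left(-7,1 \right)} - 354 = \frac{1}{10 + 1 + 10 \left(-7\right) - 7} - 354 = \frac{1}{10 + 1 - 70 - 7} - 354 = \frac{1}{-66} - 354 = - \frac{1}{66} - 354 = - \frac{23365}{66}$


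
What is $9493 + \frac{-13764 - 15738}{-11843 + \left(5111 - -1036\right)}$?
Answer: $\frac{27050815}{2848} \approx 9498.2$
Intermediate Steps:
$9493 + \frac{-13764 - 15738}{-11843 + \left(5111 - -1036\right)} = 9493 - \frac{29502}{-11843 + \left(5111 + 1036\right)} = 9493 - \frac{29502}{-11843 + 6147} = 9493 - \frac{29502}{-5696} = 9493 - - \frac{14751}{2848} = 9493 + \frac{14751}{2848} = \frac{27050815}{2848}$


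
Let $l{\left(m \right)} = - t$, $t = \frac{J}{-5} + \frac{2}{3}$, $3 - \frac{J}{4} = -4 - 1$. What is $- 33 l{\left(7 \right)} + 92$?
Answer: $- \frac{486}{5} \approx -97.2$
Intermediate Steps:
$J = 32$ ($J = 12 - 4 \left(-4 - 1\right) = 12 - -20 = 12 + 20 = 32$)
$t = - \frac{86}{15}$ ($t = \frac{32}{-5} + \frac{2}{3} = 32 \left(- \frac{1}{5}\right) + 2 \cdot \frac{1}{3} = - \frac{32}{5} + \frac{2}{3} = - \frac{86}{15} \approx -5.7333$)
$l{\left(m \right)} = \frac{86}{15}$ ($l{\left(m \right)} = \left(-1\right) \left(- \frac{86}{15}\right) = \frac{86}{15}$)
$- 33 l{\left(7 \right)} + 92 = \left(-33\right) \frac{86}{15} + 92 = - \frac{946}{5} + 92 = - \frac{486}{5}$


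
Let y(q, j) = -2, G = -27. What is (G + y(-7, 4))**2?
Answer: 841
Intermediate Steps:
(G + y(-7, 4))**2 = (-27 - 2)**2 = (-29)**2 = 841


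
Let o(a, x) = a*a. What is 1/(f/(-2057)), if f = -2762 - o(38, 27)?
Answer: 2057/4206 ≈ 0.48906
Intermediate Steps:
o(a, x) = a²
f = -4206 (f = -2762 - 1*38² = -2762 - 1*1444 = -2762 - 1444 = -4206)
1/(f/(-2057)) = 1/(-4206/(-2057)) = 1/(-4206*(-1/2057)) = 1/(4206/2057) = 2057/4206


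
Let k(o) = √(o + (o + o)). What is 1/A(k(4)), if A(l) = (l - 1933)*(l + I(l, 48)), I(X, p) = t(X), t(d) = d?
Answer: -1/7472954 - 1933*√3/44837724 ≈ -7.4804e-5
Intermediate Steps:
I(X, p) = X
k(o) = √3*√o (k(o) = √(o + 2*o) = √(3*o) = √3*√o)
A(l) = 2*l*(-1933 + l) (A(l) = (l - 1933)*(l + l) = (-1933 + l)*(2*l) = 2*l*(-1933 + l))
1/A(k(4)) = 1/(2*(√3*√4)*(-1933 + √3*√4)) = 1/(2*(√3*2)*(-1933 + √3*2)) = 1/(2*(2*√3)*(-1933 + 2*√3)) = 1/(4*√3*(-1933 + 2*√3)) = √3/(12*(-1933 + 2*√3))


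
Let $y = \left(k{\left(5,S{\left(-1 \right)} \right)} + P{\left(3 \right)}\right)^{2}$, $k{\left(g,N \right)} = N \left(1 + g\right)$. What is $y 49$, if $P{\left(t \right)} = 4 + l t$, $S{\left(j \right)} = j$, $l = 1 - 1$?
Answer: $196$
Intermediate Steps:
$l = 0$ ($l = 1 - 1 = 0$)
$P{\left(t \right)} = 4$ ($P{\left(t \right)} = 4 + 0 t = 4 + 0 = 4$)
$y = 4$ ($y = \left(- (1 + 5) + 4\right)^{2} = \left(\left(-1\right) 6 + 4\right)^{2} = \left(-6 + 4\right)^{2} = \left(-2\right)^{2} = 4$)
$y 49 = 4 \cdot 49 = 196$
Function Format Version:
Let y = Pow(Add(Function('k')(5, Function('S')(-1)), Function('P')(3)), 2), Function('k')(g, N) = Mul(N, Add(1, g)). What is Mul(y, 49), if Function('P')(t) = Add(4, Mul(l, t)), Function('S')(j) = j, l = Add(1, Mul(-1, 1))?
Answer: 196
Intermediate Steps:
l = 0 (l = Add(1, -1) = 0)
Function('P')(t) = 4 (Function('P')(t) = Add(4, Mul(0, t)) = Add(4, 0) = 4)
y = 4 (y = Pow(Add(Mul(-1, Add(1, 5)), 4), 2) = Pow(Add(Mul(-1, 6), 4), 2) = Pow(Add(-6, 4), 2) = Pow(-2, 2) = 4)
Mul(y, 49) = Mul(4, 49) = 196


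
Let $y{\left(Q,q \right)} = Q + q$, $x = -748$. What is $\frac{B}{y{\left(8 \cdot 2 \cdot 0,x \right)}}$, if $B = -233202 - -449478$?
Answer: $- \frac{54069}{187} \approx -289.14$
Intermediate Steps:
$B = 216276$ ($B = -233202 + 449478 = 216276$)
$\frac{B}{y{\left(8 \cdot 2 \cdot 0,x \right)}} = \frac{216276}{8 \cdot 2 \cdot 0 - 748} = \frac{216276}{16 \cdot 0 - 748} = \frac{216276}{0 - 748} = \frac{216276}{-748} = 216276 \left(- \frac{1}{748}\right) = - \frac{54069}{187}$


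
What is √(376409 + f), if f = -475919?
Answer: I*√99510 ≈ 315.45*I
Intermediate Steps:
√(376409 + f) = √(376409 - 475919) = √(-99510) = I*√99510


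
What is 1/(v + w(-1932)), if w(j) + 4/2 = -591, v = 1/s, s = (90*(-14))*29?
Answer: -36540/21668221 ≈ -0.0016863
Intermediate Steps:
s = -36540 (s = -1260*29 = -36540)
v = -1/36540 (v = 1/(-36540) = -1/36540 ≈ -2.7367e-5)
w(j) = -593 (w(j) = -2 - 591 = -593)
1/(v + w(-1932)) = 1/(-1/36540 - 593) = 1/(-21668221/36540) = -36540/21668221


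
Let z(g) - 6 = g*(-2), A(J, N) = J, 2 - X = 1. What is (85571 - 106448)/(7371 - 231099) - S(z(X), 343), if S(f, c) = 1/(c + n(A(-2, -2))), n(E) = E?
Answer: 2298443/25430416 ≈ 0.090382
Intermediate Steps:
X = 1 (X = 2 - 1*1 = 2 - 1 = 1)
z(g) = 6 - 2*g (z(g) = 6 + g*(-2) = 6 - 2*g)
S(f, c) = 1/(-2 + c) (S(f, c) = 1/(c - 2) = 1/(-2 + c))
(85571 - 106448)/(7371 - 231099) - S(z(X), 343) = (85571 - 106448)/(7371 - 231099) - 1/(-2 + 343) = -20877/(-223728) - 1/341 = -20877*(-1/223728) - 1*1/341 = 6959/74576 - 1/341 = 2298443/25430416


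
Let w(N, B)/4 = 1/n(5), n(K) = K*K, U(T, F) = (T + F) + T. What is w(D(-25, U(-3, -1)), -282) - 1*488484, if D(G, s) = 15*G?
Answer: -12212096/25 ≈ -4.8848e+5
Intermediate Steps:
U(T, F) = F + 2*T (U(T, F) = (F + T) + T = F + 2*T)
n(K) = K²
w(N, B) = 4/25 (w(N, B) = 4/(5²) = 4/25)
w(D(-25, U(-3, -1)), -282) - 1*488484 = 4/25 - 1*488484 = 4/25 - 488484 = -12212096/25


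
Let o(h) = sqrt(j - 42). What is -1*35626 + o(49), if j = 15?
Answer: -35626 + 3*I*sqrt(3) ≈ -35626.0 + 5.1962*I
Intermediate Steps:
o(h) = 3*I*sqrt(3) (o(h) = sqrt(15 - 42) = sqrt(-27) = 3*I*sqrt(3))
-1*35626 + o(49) = -1*35626 + 3*I*sqrt(3) = -35626 + 3*I*sqrt(3)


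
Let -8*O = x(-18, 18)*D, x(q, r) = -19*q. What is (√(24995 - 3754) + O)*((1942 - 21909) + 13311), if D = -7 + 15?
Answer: 2276352 - 6656*√21241 ≈ 1.3063e+6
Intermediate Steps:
D = 8
O = -342 (O = -(-19*(-18))*8/8 = -171*8/4 = -⅛*2736 = -342)
(√(24995 - 3754) + O)*((1942 - 21909) + 13311) = (√(24995 - 3754) - 342)*((1942 - 21909) + 13311) = (√21241 - 342)*(-19967 + 13311) = (-342 + √21241)*(-6656) = 2276352 - 6656*√21241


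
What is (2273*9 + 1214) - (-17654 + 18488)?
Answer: 20837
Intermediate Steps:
(2273*9 + 1214) - (-17654 + 18488) = (20457 + 1214) - 1*834 = 21671 - 834 = 20837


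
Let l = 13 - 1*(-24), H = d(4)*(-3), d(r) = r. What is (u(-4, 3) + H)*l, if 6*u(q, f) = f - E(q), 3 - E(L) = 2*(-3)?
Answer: -481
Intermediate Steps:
E(L) = 9 (E(L) = 3 - 2*(-3) = 3 - 1*(-6) = 3 + 6 = 9)
u(q, f) = -3/2 + f/6 (u(q, f) = (f - 1*9)/6 = (f - 9)/6 = (-9 + f)/6 = -3/2 + f/6)
H = -12 (H = 4*(-3) = -12)
l = 37 (l = 13 + 24 = 37)
(u(-4, 3) + H)*l = ((-3/2 + (⅙)*3) - 12)*37 = ((-3/2 + ½) - 12)*37 = (-1 - 12)*37 = -13*37 = -481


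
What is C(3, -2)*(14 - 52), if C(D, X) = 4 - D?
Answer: -38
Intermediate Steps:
C(3, -2)*(14 - 52) = (4 - 1*3)*(14 - 52) = (4 - 3)*(-38) = 1*(-38) = -38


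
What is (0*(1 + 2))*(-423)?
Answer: 0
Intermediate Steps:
(0*(1 + 2))*(-423) = (0*3)*(-423) = 0*(-423) = 0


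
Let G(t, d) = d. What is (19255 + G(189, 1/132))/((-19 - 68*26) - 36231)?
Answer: -2541661/5018376 ≈ -0.50647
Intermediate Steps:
(19255 + G(189, 1/132))/((-19 - 68*26) - 36231) = (19255 + 1/132)/((-19 - 68*26) - 36231) = (19255 + 1/132)/((-19 - 1768) - 36231) = 2541661/(132*(-1787 - 36231)) = (2541661/132)/(-38018) = (2541661/132)*(-1/38018) = -2541661/5018376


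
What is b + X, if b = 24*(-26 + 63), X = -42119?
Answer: -41231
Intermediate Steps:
b = 888 (b = 24*37 = 888)
b + X = 888 - 42119 = -41231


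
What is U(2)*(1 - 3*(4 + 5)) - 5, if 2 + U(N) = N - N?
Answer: 47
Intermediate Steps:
U(N) = -2 (U(N) = -2 + (N - N) = -2 + 0 = -2)
U(2)*(1 - 3*(4 + 5)) - 5 = -2*(1 - 3*(4 + 5)) - 5 = -2*(1 - 3*9) - 5 = -2*(1 - 27) - 5 = -2*(-26) - 5 = 52 - 5 = 47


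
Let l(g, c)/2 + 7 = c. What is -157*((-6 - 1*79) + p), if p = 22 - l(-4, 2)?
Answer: 8321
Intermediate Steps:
l(g, c) = -14 + 2*c
p = 32 (p = 22 - (-14 + 2*2) = 22 - (-14 + 4) = 22 - 1*(-10) = 22 + 10 = 32)
-157*((-6 - 1*79) + p) = -157*((-6 - 1*79) + 32) = -157*((-6 - 79) + 32) = -157*(-85 + 32) = -157*(-53) = 8321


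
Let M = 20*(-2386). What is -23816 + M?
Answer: -71536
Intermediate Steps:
M = -47720
-23816 + M = -23816 - 47720 = -71536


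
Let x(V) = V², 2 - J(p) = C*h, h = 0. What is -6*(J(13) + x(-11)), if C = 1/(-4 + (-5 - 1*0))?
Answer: -738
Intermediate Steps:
C = -⅑ (C = 1/(-4 + (-5 + 0)) = 1/(-4 - 5) = 1/(-9) = -⅑ ≈ -0.11111)
J(p) = 2 (J(p) = 2 - (-1)*0/9 = 2 - 1*0 = 2 + 0 = 2)
-6*(J(13) + x(-11)) = -6*(2 + (-11)²) = -6*(2 + 121) = -6*123 = -738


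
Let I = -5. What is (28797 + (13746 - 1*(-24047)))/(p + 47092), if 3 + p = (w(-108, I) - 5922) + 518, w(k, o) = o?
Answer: 6659/4168 ≈ 1.5976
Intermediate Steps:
p = -5412 (p = -3 + ((-5 - 5922) + 518) = -3 + (-5927 + 518) = -3 - 5409 = -5412)
(28797 + (13746 - 1*(-24047)))/(p + 47092) = (28797 + (13746 - 1*(-24047)))/(-5412 + 47092) = (28797 + (13746 + 24047))/41680 = (28797 + 37793)*(1/41680) = 66590*(1/41680) = 6659/4168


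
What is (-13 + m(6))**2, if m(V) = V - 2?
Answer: 81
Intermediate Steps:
m(V) = -2 + V
(-13 + m(6))**2 = (-13 + (-2 + 6))**2 = (-13 + 4)**2 = (-9)**2 = 81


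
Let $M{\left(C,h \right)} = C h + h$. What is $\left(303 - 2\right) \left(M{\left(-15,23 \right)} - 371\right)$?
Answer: $-208593$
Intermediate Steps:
$M{\left(C,h \right)} = h + C h$
$\left(303 - 2\right) \left(M{\left(-15,23 \right)} - 371\right) = \left(303 - 2\right) \left(23 \left(1 - 15\right) - 371\right) = 301 \left(23 \left(-14\right) - 371\right) = 301 \left(-322 - 371\right) = 301 \left(-693\right) = -208593$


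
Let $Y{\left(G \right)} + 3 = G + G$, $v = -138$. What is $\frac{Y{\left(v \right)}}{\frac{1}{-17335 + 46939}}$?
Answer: $-8259516$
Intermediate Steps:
$Y{\left(G \right)} = -3 + 2 G$ ($Y{\left(G \right)} = -3 + \left(G + G\right) = -3 + 2 G$)
$\frac{Y{\left(v \right)}}{\frac{1}{-17335 + 46939}} = \frac{-3 + 2 \left(-138\right)}{\frac{1}{-17335 + 46939}} = \frac{-3 - 276}{\frac{1}{29604}} = - 279 \frac{1}{\frac{1}{29604}} = \left(-279\right) 29604 = -8259516$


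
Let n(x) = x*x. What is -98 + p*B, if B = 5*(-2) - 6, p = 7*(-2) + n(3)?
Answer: -18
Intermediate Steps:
n(x) = x²
p = -5 (p = 7*(-2) + 3² = -14 + 9 = -5)
B = -16 (B = -10 - 6 = -16)
-98 + p*B = -98 - 5*(-16) = -98 + 80 = -18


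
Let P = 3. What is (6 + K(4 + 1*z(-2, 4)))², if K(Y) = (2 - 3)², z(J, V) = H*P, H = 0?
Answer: 49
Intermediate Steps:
z(J, V) = 0 (z(J, V) = 0*3 = 0)
K(Y) = 1 (K(Y) = (-1)² = 1)
(6 + K(4 + 1*z(-2, 4)))² = (6 + 1)² = 7² = 49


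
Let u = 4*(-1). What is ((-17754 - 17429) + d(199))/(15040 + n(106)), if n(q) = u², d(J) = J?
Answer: -4373/1882 ≈ -2.3236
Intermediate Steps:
u = -4
n(q) = 16 (n(q) = (-4)² = 16)
((-17754 - 17429) + d(199))/(15040 + n(106)) = ((-17754 - 17429) + 199)/(15040 + 16) = (-35183 + 199)/15056 = -34984*1/15056 = -4373/1882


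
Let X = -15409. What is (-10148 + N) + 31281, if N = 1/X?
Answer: 325638396/15409 ≈ 21133.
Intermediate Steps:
N = -1/15409 (N = 1/(-15409) = -1/15409 ≈ -6.4897e-5)
(-10148 + N) + 31281 = (-10148 - 1/15409) + 31281 = -156370533/15409 + 31281 = 325638396/15409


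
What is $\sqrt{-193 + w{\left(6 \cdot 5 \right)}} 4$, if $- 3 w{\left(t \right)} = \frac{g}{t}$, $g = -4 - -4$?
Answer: $4 i \sqrt{193} \approx 55.57 i$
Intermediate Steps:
$g = 0$ ($g = -4 + 4 = 0$)
$w{\left(t \right)} = 0$ ($w{\left(t \right)} = - \frac{0 \frac{1}{t}}{3} = \left(- \frac{1}{3}\right) 0 = 0$)
$\sqrt{-193 + w{\left(6 \cdot 5 \right)}} 4 = \sqrt{-193 + 0} \cdot 4 = \sqrt{-193} \cdot 4 = i \sqrt{193} \cdot 4 = 4 i \sqrt{193}$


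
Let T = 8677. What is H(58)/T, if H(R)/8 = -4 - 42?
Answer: -368/8677 ≈ -0.042411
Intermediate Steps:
H(R) = -368 (H(R) = 8*(-4 - 42) = 8*(-46) = -368)
H(58)/T = -368/8677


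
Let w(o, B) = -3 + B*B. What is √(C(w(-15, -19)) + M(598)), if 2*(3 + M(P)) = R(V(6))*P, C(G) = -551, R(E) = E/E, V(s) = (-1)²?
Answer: I*√255 ≈ 15.969*I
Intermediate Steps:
V(s) = 1
R(E) = 1
w(o, B) = -3 + B²
M(P) = -3 + P/2 (M(P) = -3 + (1*P)/2 = -3 + P/2)
√(C(w(-15, -19)) + M(598)) = √(-551 + (-3 + (½)*598)) = √(-551 + (-3 + 299)) = √(-551 + 296) = √(-255) = I*√255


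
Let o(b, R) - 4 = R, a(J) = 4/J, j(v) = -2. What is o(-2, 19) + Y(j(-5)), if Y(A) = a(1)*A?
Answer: 15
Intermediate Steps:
o(b, R) = 4 + R
Y(A) = 4*A (Y(A) = (4/1)*A = (4*1)*A = 4*A)
o(-2, 19) + Y(j(-5)) = (4 + 19) + 4*(-2) = 23 - 8 = 15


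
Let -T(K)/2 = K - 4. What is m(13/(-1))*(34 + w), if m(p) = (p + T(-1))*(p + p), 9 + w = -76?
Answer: -3978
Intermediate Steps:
w = -85 (w = -9 - 76 = -85)
T(K) = 8 - 2*K (T(K) = -2*(K - 4) = -2*(-4 + K) = 8 - 2*K)
m(p) = 2*p*(10 + p) (m(p) = (p + (8 - 2*(-1)))*(p + p) = (p + (8 + 2))*(2*p) = (p + 10)*(2*p) = (10 + p)*(2*p) = 2*p*(10 + p))
m(13/(-1))*(34 + w) = (2*(13/(-1))*(10 + 13/(-1)))*(34 - 85) = (2*(13*(-1))*(10 + 13*(-1)))*(-51) = (2*(-13)*(10 - 13))*(-51) = (2*(-13)*(-3))*(-51) = 78*(-51) = -3978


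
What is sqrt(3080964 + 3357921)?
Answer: sqrt(6438885) ≈ 2537.5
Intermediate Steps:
sqrt(3080964 + 3357921) = sqrt(6438885)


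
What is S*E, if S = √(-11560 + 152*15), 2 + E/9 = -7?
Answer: -648*I*√145 ≈ -7803.0*I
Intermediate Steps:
E = -81 (E = -18 + 9*(-7) = -18 - 63 = -81)
S = 8*I*√145 (S = √(-11560 + 2280) = √(-9280) = 8*I*√145 ≈ 96.333*I)
S*E = (8*I*√145)*(-81) = -648*I*√145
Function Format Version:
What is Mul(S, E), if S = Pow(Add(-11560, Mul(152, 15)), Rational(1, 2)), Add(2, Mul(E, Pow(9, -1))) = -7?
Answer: Mul(-648, I, Pow(145, Rational(1, 2))) ≈ Mul(-7803.0, I)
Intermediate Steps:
E = -81 (E = Add(-18, Mul(9, -7)) = Add(-18, -63) = -81)
S = Mul(8, I, Pow(145, Rational(1, 2))) (S = Pow(Add(-11560, 2280), Rational(1, 2)) = Pow(-9280, Rational(1, 2)) = Mul(8, I, Pow(145, Rational(1, 2))) ≈ Mul(96.333, I))
Mul(S, E) = Mul(Mul(8, I, Pow(145, Rational(1, 2))), -81) = Mul(-648, I, Pow(145, Rational(1, 2)))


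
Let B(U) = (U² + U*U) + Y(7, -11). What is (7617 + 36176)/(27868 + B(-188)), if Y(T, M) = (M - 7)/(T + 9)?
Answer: 350344/788439 ≈ 0.44435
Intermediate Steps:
Y(T, M) = (-7 + M)/(9 + T)
B(U) = -9/8 + 2*U² (B(U) = (U² + U*U) + (-7 - 11)/(9 + 7) = (U² + U²) - 18/16 = 2*U² + (1/16)*(-18) = 2*U² - 9/8 = -9/8 + 2*U²)
(7617 + 36176)/(27868 + B(-188)) = (7617 + 36176)/(27868 + (-9/8 + 2*(-188)²)) = 43793/(27868 + (-9/8 + 2*35344)) = 43793/(27868 + (-9/8 + 70688)) = 43793/(27868 + 565495/8) = 43793/(788439/8) = 43793*(8/788439) = 350344/788439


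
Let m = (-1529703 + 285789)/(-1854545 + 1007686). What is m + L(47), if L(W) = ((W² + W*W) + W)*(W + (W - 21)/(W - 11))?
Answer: 3248095039117/15243462 ≈ 2.1308e+5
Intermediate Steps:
m = 1243914/846859 (m = -1243914/(-846859) = -1243914*(-1/846859) = 1243914/846859 ≈ 1.4689)
L(W) = (W + 2*W²)*(W + (-21 + W)/(-11 + W)) (L(W) = ((W² + W²) + W)*(W + (-21 + W)/(-11 + W)) = (2*W² + W)*(W + (-21 + W)/(-11 + W)) = (W + 2*W²)*(W + (-21 + W)/(-11 + W)))
m + L(47) = 1243914/846859 + 47*(-21 - 52*47 - 19*47² + 2*47³)/(-11 + 47) = 1243914/846859 + 47*(-21 - 2444 - 19*2209 + 2*103823)/36 = 1243914/846859 + 47*(1/36)*(-21 - 2444 - 41971 + 207646) = 1243914/846859 + 47*(1/36)*163210 = 1243914/846859 + 3835435/18 = 3248095039117/15243462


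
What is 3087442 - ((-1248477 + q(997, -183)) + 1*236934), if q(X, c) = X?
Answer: 4097988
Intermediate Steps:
3087442 - ((-1248477 + q(997, -183)) + 1*236934) = 3087442 - ((-1248477 + 997) + 1*236934) = 3087442 - (-1247480 + 236934) = 3087442 - 1*(-1010546) = 3087442 + 1010546 = 4097988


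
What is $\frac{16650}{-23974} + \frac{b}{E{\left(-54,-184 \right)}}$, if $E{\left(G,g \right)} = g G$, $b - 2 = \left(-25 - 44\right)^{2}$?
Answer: $- \frac{25623119}{119102832} \approx -0.21513$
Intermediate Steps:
$b = 4763$ ($b = 2 + \left(-25 - 44\right)^{2} = 2 + \left(-69\right)^{2} = 2 + 4761 = 4763$)
$E{\left(G,g \right)} = G g$
$\frac{16650}{-23974} + \frac{b}{E{\left(-54,-184 \right)}} = \frac{16650}{-23974} + \frac{4763}{\left(-54\right) \left(-184\right)} = 16650 \left(- \frac{1}{23974}\right) + \frac{4763}{9936} = - \frac{8325}{11987} + 4763 \cdot \frac{1}{9936} = - \frac{8325}{11987} + \frac{4763}{9936} = - \frac{25623119}{119102832}$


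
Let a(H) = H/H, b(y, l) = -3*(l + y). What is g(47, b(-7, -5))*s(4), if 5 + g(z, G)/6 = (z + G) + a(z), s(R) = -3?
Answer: -1422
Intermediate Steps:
b(y, l) = -3*l - 3*y
a(H) = 1
g(z, G) = -24 + 6*G + 6*z (g(z, G) = -30 + 6*((z + G) + 1) = -30 + 6*((G + z) + 1) = -30 + 6*(1 + G + z) = -30 + (6 + 6*G + 6*z) = -24 + 6*G + 6*z)
g(47, b(-7, -5))*s(4) = (-24 + 6*(-3*(-5) - 3*(-7)) + 6*47)*(-3) = (-24 + 6*(15 + 21) + 282)*(-3) = (-24 + 6*36 + 282)*(-3) = (-24 + 216 + 282)*(-3) = 474*(-3) = -1422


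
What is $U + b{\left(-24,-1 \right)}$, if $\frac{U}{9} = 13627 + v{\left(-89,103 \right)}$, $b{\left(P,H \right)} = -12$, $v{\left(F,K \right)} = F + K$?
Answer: $122757$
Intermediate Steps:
$U = 122769$ ($U = 9 \left(13627 + \left(-89 + 103\right)\right) = 9 \left(13627 + 14\right) = 9 \cdot 13641 = 122769$)
$U + b{\left(-24,-1 \right)} = 122769 - 12 = 122757$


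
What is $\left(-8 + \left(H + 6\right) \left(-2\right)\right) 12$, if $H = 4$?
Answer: $-336$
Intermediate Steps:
$\left(-8 + \left(H + 6\right) \left(-2\right)\right) 12 = \left(-8 + \left(4 + 6\right) \left(-2\right)\right) 12 = \left(-8 + 10 \left(-2\right)\right) 12 = \left(-8 - 20\right) 12 = \left(-28\right) 12 = -336$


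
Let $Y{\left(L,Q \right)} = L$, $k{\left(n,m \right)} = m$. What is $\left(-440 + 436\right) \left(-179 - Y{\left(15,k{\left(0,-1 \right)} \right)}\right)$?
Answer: $776$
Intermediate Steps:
$\left(-440 + 436\right) \left(-179 - Y{\left(15,k{\left(0,-1 \right)} \right)}\right) = \left(-440 + 436\right) \left(-179 - 15\right) = - 4 \left(-179 - 15\right) = \left(-4\right) \left(-194\right) = 776$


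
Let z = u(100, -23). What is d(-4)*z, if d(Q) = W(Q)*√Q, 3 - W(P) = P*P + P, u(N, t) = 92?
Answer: -1656*I ≈ -1656.0*I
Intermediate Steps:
W(P) = 3 - P - P² (W(P) = 3 - (P*P + P) = 3 - (P² + P) = 3 - (P + P²) = 3 + (-P - P²) = 3 - P - P²)
z = 92
d(Q) = √Q*(3 - Q - Q²) (d(Q) = (3 - Q - Q²)*√Q = √Q*(3 - Q - Q²))
d(-4)*z = (√(-4)*(3 - 1*(-4) - 1*(-4)²))*92 = ((2*I)*(3 + 4 - 1*16))*92 = ((2*I)*(3 + 4 - 16))*92 = ((2*I)*(-9))*92 = -18*I*92 = -1656*I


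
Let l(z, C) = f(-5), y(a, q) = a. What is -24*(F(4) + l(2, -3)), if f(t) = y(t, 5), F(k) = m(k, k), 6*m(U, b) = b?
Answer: 104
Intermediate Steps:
m(U, b) = b/6
F(k) = k/6
f(t) = t
l(z, C) = -5
-24*(F(4) + l(2, -3)) = -24*((⅙)*4 - 5) = -24*(⅔ - 5) = -24*(-13/3) = 104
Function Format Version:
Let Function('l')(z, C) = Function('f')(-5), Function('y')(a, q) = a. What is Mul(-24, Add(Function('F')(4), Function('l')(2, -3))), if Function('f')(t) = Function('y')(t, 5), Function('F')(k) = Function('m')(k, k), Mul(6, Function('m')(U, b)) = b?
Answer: 104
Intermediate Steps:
Function('m')(U, b) = Mul(Rational(1, 6), b)
Function('F')(k) = Mul(Rational(1, 6), k)
Function('f')(t) = t
Function('l')(z, C) = -5
Mul(-24, Add(Function('F')(4), Function('l')(2, -3))) = Mul(-24, Add(Mul(Rational(1, 6), 4), -5)) = Mul(-24, Add(Rational(2, 3), -5)) = Mul(-24, Rational(-13, 3)) = 104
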